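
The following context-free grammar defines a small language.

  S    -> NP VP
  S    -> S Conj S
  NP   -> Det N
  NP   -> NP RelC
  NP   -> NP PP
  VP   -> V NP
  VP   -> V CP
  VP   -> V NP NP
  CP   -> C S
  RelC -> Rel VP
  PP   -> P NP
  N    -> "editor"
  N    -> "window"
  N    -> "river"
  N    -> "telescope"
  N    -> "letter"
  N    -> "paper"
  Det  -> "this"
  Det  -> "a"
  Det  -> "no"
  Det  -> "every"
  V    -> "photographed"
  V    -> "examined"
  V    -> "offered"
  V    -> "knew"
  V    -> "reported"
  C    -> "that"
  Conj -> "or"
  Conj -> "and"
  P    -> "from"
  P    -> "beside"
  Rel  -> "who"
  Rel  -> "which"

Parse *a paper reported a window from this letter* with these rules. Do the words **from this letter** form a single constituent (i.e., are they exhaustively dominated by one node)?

[S [NP [Det a] [N paper]] [VP [V reported] [NP [NP [Det a] [N window]] [PP [P from] [NP [Det this] [N letter]]]]]]
The words 'from this letter' are exhaustively dominated by a single PP node (built by PP → P NP), so they form a constituent.

Yes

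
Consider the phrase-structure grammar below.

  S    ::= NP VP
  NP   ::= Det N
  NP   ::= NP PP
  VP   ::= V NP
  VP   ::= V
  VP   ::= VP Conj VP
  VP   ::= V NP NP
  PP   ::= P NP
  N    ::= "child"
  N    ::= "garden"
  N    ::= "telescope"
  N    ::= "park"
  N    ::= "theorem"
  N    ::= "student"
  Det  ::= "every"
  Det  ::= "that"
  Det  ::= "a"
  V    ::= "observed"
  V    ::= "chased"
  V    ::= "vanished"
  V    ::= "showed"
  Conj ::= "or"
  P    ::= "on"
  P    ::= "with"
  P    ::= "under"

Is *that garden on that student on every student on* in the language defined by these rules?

Ungrammatical

For S → NP VP, every NP-prefix leaves a non-VP remainder: after 'that garden' the remainder is not a VP; after 'that garden on that student' the remainder is not a VP; after 'that garden on that student on every student' the remainder is not a VP.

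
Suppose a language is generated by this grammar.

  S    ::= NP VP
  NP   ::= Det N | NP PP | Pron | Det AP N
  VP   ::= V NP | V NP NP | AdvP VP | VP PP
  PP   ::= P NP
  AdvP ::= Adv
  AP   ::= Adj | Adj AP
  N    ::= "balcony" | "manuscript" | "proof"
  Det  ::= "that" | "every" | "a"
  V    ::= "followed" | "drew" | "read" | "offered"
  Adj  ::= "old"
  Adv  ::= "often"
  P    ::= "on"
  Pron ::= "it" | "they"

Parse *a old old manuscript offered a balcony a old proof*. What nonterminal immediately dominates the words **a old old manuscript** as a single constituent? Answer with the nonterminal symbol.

NP

S
  NP
    Det: a
    AP
      Adj: old
      AP
        Adj: old
    N: manuscript
  VP
    V: offered
    NP
      Det: a
      N: balcony
    NP
      Det: a
      AP
        Adj: old
      N: proof
The span 'a old old manuscript' is the NP node built by NP → Det AP N.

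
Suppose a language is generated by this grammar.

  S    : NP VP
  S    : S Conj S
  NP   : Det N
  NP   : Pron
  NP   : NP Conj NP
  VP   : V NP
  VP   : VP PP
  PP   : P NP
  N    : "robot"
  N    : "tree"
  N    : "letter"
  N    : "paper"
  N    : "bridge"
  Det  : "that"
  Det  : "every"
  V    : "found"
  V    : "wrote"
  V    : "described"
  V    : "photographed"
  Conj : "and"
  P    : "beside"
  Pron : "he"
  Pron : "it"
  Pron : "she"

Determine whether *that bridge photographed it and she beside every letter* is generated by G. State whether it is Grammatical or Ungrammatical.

[S [NP [Det that] [N bridge]] [VP [VP [V photographed] [NP [NP [Pron it]] [Conj and] [NP [Pron she]]]] [PP [P beside] [NP [Det every] [N letter]]]]]
The bracketing above is licensed at every node by one of the given productions, with S at the root.

Grammatical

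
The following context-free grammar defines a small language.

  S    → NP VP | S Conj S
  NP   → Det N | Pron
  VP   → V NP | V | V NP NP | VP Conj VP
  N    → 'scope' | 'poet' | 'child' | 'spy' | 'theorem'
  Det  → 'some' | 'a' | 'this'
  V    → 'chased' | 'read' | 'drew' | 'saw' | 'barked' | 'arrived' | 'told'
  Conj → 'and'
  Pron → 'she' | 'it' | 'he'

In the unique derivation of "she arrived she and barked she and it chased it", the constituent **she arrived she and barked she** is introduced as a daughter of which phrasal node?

S

S
  S
    NP
      Pron: she
    VP
      VP
        V: arrived
        NP
          Pron: she
      Conj: and
      VP
        V: barked
        NP
          Pron: she
  Conj: and
  S
    NP
      Pron: it
    VP
      V: chased
      NP
        Pron: it
The span 'she arrived she and barked she' is the S node built by S → NP VP.
Its mother is the S built by S → S Conj S.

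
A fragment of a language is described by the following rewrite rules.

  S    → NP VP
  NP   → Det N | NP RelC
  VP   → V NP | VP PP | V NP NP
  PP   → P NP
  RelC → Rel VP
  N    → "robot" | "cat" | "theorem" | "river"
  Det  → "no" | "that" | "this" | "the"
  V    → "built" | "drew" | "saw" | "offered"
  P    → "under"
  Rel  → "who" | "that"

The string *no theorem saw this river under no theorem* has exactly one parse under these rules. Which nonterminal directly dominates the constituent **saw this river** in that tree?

VP

S
  NP
    Det: no
    N: theorem
  VP
    VP
      V: saw
      NP
        Det: this
        N: river
    PP
      P: under
      NP
        Det: no
        N: theorem
The span 'saw this river' is the VP node built by VP → V NP.
Its mother is the VP built by VP → VP PP.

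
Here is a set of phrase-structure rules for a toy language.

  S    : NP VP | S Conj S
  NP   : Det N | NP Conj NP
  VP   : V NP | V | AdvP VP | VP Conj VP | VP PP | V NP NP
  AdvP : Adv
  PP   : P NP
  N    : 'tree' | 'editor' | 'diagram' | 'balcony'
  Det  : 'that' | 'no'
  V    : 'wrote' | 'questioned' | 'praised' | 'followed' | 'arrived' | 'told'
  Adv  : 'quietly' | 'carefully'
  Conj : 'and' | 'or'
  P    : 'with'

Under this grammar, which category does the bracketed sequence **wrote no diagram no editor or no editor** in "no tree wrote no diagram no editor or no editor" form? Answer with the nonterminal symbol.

[S [NP [Det no] [N tree]] [VP [V wrote] [NP [Det no] [N diagram]] [NP [NP [Det no] [N editor]] [Conj or] [NP [Det no] [N editor]]]]]
The span 'wrote no diagram no editor or no editor' is the VP node built by VP → V NP NP.

VP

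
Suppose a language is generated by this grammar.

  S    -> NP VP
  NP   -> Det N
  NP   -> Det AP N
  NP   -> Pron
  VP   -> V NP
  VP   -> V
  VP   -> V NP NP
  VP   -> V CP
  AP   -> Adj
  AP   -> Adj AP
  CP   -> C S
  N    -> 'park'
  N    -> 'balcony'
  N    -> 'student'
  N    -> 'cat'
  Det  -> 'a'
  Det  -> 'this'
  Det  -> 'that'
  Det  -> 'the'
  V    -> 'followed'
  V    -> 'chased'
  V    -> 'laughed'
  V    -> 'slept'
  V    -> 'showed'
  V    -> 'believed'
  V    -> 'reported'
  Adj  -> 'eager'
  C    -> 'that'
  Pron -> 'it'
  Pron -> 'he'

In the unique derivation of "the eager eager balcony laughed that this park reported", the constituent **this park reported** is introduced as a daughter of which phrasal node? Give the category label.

S
  NP
    Det: the
    AP
      Adj: eager
      AP
        Adj: eager
    N: balcony
  VP
    V: laughed
    CP
      C: that
      S
        NP
          Det: this
          N: park
        VP
          V: reported
The span 'this park reported' is the S node built by S → NP VP.
Its mother is the CP built by CP → C S.

CP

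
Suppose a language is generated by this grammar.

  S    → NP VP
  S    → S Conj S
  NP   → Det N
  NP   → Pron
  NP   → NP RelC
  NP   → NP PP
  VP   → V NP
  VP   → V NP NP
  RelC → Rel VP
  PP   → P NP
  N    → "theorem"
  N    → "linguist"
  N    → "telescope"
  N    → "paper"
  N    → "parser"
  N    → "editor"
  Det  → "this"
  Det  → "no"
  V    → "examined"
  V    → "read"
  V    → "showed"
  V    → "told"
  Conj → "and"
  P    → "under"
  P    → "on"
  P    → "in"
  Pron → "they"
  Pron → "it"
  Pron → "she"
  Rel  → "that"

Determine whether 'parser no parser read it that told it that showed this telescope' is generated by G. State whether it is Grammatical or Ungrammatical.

Ungrammatical

For S → NP VP, no prefix of the string parses as an NP. The alternative S rule S → S Conj S likewise has no satisfying split.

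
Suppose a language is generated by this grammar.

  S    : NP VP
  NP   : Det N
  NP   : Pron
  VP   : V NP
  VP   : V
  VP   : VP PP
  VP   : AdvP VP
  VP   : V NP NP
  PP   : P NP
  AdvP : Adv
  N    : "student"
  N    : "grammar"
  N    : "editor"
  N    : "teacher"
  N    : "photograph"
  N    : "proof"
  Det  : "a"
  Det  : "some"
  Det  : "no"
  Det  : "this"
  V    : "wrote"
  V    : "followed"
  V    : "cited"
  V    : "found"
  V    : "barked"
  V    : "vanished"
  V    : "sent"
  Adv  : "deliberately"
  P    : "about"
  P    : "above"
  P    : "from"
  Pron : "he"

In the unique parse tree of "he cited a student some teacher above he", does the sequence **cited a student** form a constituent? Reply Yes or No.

No

[S [NP [Pron he]] [VP [VP [V cited] [NP [Det a] [N student]] [NP [Det some] [N teacher]]] [PP [P above] [NP [Pron he]]]]]
The smallest constituent containing 'cited a student' is the VP spanning 'cited a student some teacher'; no single node in the tree dominates exactly the given words.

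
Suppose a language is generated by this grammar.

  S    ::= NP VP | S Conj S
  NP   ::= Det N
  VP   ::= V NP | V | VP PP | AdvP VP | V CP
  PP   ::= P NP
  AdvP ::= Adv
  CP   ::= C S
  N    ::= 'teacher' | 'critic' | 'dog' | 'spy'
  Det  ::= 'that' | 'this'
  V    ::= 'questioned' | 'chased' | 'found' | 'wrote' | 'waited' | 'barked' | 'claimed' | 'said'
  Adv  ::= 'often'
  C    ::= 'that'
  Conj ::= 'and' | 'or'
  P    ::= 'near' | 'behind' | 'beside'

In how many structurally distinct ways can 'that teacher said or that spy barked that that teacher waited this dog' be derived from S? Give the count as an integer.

[S [S [NP [Det that] [N teacher]] [VP [V said]]] [Conj or] [S [NP [Det that] [N spy]] [VP [V barked] [CP [C that] [S [NP [Det that] [N teacher]] [VP [V waited] [NP [Det this] [N dog]]]]]]]]
No rule offers an alternative attachment or grouping for any span, so this is the only derivation.

1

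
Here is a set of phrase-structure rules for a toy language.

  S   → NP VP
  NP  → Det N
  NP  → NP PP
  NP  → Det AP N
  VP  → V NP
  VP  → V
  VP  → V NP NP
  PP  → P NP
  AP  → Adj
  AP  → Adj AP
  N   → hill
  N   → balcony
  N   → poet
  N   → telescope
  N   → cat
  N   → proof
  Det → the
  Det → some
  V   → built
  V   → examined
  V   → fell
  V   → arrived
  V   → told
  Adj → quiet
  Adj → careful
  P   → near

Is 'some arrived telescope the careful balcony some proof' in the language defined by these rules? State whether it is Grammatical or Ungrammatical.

A Det word can never sit immediately before a V word in any string this grammar generates, so the substring 'some arrived' rules out a derivation.

Ungrammatical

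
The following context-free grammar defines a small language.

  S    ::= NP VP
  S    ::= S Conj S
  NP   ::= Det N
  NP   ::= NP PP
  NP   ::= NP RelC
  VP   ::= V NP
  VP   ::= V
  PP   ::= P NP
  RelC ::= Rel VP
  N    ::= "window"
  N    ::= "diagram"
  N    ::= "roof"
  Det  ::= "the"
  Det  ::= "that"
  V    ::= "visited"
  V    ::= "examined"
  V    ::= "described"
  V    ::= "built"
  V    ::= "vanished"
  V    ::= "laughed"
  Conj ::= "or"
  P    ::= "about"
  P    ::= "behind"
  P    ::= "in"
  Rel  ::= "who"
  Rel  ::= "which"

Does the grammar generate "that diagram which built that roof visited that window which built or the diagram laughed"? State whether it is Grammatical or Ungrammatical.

Grammatical

[S [S [NP [NP [Det that] [N diagram]] [RelC [Rel which] [VP [V built] [NP [Det that] [N roof]]]]] [VP [V visited] [NP [NP [Det that] [N window]] [RelC [Rel which] [VP [V built]]]]]] [Conj or] [S [NP [Det the] [N diagram]] [VP [V laughed]]]]
Every word is introduced by a lexical rule and the phrasal rules combine the resulting categories into a single S.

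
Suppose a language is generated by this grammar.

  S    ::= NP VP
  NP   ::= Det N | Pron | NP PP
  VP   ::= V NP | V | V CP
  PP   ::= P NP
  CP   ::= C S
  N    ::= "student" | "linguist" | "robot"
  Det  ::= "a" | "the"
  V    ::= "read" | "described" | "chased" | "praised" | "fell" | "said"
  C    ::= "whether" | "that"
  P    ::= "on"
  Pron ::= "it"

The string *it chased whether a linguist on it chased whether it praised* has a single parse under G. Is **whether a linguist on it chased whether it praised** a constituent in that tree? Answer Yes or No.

[S [NP [Pron it]] [VP [V chased] [CP [C whether] [S [NP [NP [Det a] [N linguist]] [PP [P on] [NP [Pron it]]]] [VP [V chased] [CP [C whether] [S [NP [Pron it]] [VP [V praised]]]]]]]]]
The words 'whether a linguist on it chased whether it praised' are exhaustively dominated by a single CP node (built by CP → C S), so they form a constituent.

Yes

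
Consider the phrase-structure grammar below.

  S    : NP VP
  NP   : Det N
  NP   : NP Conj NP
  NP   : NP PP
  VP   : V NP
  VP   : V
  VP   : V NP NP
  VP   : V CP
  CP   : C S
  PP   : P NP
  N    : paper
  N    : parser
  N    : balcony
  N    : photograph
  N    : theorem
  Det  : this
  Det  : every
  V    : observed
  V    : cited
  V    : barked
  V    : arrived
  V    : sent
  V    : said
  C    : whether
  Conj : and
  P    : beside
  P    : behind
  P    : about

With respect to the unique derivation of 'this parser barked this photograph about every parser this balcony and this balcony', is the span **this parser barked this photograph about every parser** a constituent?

[S [NP [Det this] [N parser]] [VP [V barked] [NP [NP [Det this] [N photograph]] [PP [P about] [NP [Det every] [N parser]]]] [NP [NP [Det this] [N balcony]] [Conj and] [NP [Det this] [N balcony]]]]]
The smallest constituent containing 'this parser barked this photograph about every parser' is the S spanning 'this parser barked this photograph about every parser this balcony and this balcony'; no single node in the tree dominates exactly the given words.

No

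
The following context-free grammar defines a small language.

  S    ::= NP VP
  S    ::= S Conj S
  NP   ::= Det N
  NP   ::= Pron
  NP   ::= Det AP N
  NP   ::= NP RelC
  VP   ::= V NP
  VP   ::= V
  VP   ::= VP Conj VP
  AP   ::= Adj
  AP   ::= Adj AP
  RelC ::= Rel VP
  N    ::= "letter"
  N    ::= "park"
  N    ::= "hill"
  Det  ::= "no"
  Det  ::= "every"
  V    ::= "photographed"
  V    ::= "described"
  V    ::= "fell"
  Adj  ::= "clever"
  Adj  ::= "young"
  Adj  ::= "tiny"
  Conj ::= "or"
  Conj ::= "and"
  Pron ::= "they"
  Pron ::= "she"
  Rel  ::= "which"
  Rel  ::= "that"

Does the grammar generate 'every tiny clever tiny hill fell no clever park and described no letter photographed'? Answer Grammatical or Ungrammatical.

Ungrammatical

For S → NP VP, the only prefix that parses as NP is 'every tiny clever tiny hill', but the remainder 'fell no clever park and described no letter photographed' is not a VP under these rules. The alternative S rule S → S Conj S likewise has no satisfying split.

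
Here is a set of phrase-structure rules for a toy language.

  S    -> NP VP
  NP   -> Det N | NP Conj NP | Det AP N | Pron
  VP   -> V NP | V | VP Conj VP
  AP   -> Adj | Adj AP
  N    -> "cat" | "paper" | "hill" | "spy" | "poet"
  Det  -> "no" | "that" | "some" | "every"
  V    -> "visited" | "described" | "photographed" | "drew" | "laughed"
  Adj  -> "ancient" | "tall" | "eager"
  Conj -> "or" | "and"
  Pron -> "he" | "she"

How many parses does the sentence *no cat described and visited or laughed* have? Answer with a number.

The two bracketings:
[S [NP [Det no] [N cat]] [VP [VP [V described]] [Conj and] [VP [VP [V visited]] [Conj or] [VP [V laughed]]]]]
[S [NP [Det no] [N cat]] [VP [VP [VP [V described]] [Conj and] [VP [V visited]]] [Conj or] [VP [V laughed]]]]
The trees differ in how a recursive rule is bracketed over the same span.

2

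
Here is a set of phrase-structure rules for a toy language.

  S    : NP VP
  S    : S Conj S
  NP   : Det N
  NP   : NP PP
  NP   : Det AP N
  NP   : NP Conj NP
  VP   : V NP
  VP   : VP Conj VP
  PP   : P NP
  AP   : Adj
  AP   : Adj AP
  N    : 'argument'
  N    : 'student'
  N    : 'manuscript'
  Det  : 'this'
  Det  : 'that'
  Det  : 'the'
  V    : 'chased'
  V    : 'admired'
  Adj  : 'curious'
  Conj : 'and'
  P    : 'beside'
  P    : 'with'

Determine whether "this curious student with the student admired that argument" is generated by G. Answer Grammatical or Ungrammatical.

Grammatical

S
  NP
    NP
      Det: this
      AP
        Adj: curious
      N: student
    PP
      P: with
      NP
        Det: the
        N: student
  VP
    V: admired
    NP
      Det: that
      N: argument
Each bracket corresponds to one application of a listed rule, so the string is derivable from S.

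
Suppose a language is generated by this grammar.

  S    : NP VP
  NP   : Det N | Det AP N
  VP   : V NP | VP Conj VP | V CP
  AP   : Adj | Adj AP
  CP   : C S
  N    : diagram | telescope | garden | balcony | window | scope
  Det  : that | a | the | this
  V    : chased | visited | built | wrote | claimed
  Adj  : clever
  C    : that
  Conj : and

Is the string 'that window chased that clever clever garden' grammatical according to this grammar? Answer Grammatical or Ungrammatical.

[S [NP [Det that] [N window]] [VP [V chased] [NP [Det that] [AP [Adj clever] [AP [Adj clever]]] [N garden]]]]
The bracketing above is licensed at every node by one of the given productions, with S at the root.

Grammatical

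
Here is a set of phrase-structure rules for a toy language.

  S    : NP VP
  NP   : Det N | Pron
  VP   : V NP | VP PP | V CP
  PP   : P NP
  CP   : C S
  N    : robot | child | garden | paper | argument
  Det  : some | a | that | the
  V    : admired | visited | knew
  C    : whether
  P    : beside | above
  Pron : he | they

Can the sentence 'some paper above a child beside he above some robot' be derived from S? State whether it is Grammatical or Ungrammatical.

For S → NP VP, the only prefix that parses as NP is 'some paper', but the remainder 'above a child beside he above some robot' is not a VP under these rules.

Ungrammatical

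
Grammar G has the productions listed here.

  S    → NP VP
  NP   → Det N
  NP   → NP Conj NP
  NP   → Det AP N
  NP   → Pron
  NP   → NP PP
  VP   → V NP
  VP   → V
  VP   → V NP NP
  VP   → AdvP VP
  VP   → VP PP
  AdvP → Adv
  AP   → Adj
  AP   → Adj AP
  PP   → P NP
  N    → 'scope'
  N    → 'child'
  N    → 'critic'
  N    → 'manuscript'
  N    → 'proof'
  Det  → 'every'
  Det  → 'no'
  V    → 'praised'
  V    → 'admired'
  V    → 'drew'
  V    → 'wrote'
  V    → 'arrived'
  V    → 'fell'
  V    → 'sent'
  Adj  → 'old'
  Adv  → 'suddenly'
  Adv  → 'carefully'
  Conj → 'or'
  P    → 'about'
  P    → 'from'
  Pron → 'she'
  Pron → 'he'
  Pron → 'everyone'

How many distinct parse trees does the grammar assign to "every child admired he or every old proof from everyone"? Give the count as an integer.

Two of the 3 distinct bracketings:
[S [NP [Det every] [N child]] [VP [V admired] [NP [NP [Pron he]] [Conj or] [NP [NP [Det every] [AP [Adj old]] [N proof]] [PP [P from] [NP [Pron everyone]]]]]]]
[S [NP [Det every] [N child]] [VP [V admired] [NP [NP [NP [Pron he]] [Conj or] [NP [Det every] [AP [Adj old]] [N proof]]] [PP [P from] [NP [Pron everyone]]]]]]
The trees differ in how a recursive rule is bracketed over the same span.

3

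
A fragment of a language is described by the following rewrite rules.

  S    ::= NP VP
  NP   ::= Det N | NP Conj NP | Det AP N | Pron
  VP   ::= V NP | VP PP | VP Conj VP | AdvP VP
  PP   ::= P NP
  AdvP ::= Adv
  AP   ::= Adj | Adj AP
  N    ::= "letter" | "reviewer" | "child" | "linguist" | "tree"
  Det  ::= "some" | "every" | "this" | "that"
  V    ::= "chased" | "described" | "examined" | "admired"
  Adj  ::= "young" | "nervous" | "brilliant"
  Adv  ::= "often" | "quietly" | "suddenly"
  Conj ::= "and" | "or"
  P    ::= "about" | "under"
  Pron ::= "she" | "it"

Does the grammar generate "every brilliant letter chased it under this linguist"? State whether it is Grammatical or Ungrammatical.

Grammatical

S
  NP
    Det: every
    AP
      Adj: brilliant
    N: letter
  VP
    VP
      V: chased
      NP
        Pron: it
    PP
      P: under
      NP
        Det: this
        N: linguist
Each bracket corresponds to one application of a listed rule, so the string is derivable from S.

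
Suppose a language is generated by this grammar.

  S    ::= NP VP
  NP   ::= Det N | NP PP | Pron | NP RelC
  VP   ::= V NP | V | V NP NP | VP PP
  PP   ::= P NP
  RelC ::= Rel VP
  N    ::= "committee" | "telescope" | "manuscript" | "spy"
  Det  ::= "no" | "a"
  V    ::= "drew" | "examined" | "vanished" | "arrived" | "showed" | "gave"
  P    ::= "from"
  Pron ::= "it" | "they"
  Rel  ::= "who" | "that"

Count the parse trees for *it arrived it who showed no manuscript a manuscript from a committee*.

6

Two of the 6 distinct bracketings:
[S [NP [Pron it]] [VP [V arrived] [NP [NP [NP [Pron it]] [RelC [Rel who] [VP [V showed] [NP [Det no] [N manuscript]] [NP [Det a] [N manuscript]]]]] [PP [P from] [NP [Det a] [N committee]]]]]]
[S [NP [Pron it]] [VP [V arrived] [NP [NP [Pron it]] [RelC [Rel who] [VP [V showed] [NP [Det no] [N manuscript]] [NP [NP [Det a] [N manuscript]] [PP [P from] [NP [Det a] [N committee]]]]]]]]]
The trees differ in how a recursive rule is bracketed over the same span.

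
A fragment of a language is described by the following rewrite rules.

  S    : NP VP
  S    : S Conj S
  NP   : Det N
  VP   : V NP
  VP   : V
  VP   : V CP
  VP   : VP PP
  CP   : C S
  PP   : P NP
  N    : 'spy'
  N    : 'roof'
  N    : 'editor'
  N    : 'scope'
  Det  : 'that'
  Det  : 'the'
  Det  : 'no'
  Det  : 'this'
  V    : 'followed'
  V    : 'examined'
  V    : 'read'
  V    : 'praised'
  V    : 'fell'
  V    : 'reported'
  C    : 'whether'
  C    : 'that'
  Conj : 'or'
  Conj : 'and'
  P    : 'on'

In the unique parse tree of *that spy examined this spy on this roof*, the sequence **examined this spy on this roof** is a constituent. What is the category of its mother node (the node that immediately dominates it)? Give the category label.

[S [NP [Det that] [N spy]] [VP [VP [V examined] [NP [Det this] [N spy]]] [PP [P on] [NP [Det this] [N roof]]]]]
The span 'examined this spy on this roof' is the VP node built by VP → VP PP.
Its mother is the S built by S → NP VP.

S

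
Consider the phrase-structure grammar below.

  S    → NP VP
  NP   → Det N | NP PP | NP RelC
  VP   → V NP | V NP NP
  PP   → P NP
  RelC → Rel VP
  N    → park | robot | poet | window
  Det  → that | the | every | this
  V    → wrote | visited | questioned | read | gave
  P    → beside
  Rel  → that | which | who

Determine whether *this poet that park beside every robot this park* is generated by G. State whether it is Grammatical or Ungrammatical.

Ungrammatical

For S → NP VP, the only prefix that parses as NP is 'this poet', but the remainder 'that park beside every robot this park' is not a VP under these rules.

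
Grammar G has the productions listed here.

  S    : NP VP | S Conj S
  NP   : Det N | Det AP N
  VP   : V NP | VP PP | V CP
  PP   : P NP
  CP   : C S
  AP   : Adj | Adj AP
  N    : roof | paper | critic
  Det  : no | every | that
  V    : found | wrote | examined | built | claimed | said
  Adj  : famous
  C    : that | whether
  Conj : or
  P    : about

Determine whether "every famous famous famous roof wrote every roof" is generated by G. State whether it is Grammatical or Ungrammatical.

Grammatical

[S [NP [Det every] [AP [Adj famous] [AP [Adj famous] [AP [Adj famous]]]] [N roof]] [VP [V wrote] [NP [Det every] [N roof]]]]
Each bracket corresponds to one application of a listed rule, so the string is derivable from S.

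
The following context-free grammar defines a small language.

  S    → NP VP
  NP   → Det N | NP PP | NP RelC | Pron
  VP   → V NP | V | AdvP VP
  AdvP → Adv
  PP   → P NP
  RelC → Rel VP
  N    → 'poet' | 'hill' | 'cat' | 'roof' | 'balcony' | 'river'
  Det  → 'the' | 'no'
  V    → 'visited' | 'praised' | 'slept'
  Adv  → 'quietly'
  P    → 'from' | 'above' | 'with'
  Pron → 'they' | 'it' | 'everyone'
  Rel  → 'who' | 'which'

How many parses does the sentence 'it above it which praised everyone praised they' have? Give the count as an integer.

2

The two bracketings:
[S [NP [NP [Pron it]] [PP [P above] [NP [NP [Pron it]] [RelC [Rel which] [VP [V praised] [NP [Pron everyone]]]]]]] [VP [V praised] [NP [Pron they]]]]
[S [NP [NP [NP [Pron it]] [PP [P above] [NP [Pron it]]]] [RelC [Rel which] [VP [V praised] [NP [Pron everyone]]]]] [VP [V praised] [NP [Pron they]]]]
The trees differ in how a recursive rule is bracketed over the same span.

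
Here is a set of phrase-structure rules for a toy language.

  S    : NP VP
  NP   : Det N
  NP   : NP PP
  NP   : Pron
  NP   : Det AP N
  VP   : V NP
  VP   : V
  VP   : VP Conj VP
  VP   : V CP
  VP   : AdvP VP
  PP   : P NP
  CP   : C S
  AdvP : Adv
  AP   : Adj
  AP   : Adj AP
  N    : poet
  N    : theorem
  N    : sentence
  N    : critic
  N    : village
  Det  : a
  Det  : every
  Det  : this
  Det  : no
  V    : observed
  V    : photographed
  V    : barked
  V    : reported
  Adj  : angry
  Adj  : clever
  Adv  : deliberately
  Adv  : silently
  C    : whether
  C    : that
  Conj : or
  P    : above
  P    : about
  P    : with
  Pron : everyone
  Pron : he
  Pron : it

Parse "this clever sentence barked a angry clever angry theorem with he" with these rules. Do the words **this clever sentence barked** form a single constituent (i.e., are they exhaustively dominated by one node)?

[S [NP [Det this] [AP [Adj clever]] [N sentence]] [VP [V barked] [NP [NP [Det a] [AP [Adj angry] [AP [Adj clever] [AP [Adj angry]]]] [N theorem]] [PP [P with] [NP [Pron he]]]]]]
The smallest constituent containing 'this clever sentence barked' is the S spanning 'this clever sentence barked a angry clever angry theorem with he'; no single node in the tree dominates exactly the given words.

No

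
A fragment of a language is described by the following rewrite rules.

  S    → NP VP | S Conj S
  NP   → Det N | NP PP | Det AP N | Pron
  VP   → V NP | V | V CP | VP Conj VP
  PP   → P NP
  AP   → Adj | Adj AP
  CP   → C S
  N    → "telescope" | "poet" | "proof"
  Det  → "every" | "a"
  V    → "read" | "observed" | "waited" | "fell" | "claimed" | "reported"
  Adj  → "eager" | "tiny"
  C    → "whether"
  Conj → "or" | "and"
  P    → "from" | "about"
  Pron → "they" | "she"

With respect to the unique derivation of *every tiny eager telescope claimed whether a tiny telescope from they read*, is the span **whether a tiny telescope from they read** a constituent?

[S [NP [Det every] [AP [Adj tiny] [AP [Adj eager]]] [N telescope]] [VP [V claimed] [CP [C whether] [S [NP [NP [Det a] [AP [Adj tiny]] [N telescope]] [PP [P from] [NP [Pron they]]]] [VP [V read]]]]]]
The words 'whether a tiny telescope from they read' are exhaustively dominated by a single CP node (built by CP → C S), so they form a constituent.

Yes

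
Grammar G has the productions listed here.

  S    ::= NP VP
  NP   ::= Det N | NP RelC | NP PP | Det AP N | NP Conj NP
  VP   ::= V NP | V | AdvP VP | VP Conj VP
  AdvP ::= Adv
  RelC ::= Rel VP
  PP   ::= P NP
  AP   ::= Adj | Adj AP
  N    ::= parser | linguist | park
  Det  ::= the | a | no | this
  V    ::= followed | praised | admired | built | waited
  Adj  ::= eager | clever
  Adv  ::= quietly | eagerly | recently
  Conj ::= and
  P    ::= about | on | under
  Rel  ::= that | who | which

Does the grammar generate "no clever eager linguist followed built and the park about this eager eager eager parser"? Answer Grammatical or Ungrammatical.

For S → NP VP, the only prefix that parses as NP is 'no clever eager linguist', but the remainder 'followed built and the park about this eager eager eager parser' is not a VP under these rules.

Ungrammatical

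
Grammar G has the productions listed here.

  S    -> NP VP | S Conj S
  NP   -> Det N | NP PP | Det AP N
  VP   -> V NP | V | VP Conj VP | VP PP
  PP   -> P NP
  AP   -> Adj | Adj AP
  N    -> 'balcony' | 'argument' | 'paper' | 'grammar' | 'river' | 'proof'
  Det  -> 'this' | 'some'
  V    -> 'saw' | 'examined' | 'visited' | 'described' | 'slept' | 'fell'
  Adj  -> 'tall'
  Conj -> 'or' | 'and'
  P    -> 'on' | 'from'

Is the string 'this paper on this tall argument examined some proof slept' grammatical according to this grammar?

Ungrammatical

For S → NP VP, every NP-prefix leaves a non-VP remainder: after 'this paper' the remainder is not a VP; after 'this paper on this tall argument' the remainder is not a VP. The alternative S rule S → S Conj S likewise has no satisfying split.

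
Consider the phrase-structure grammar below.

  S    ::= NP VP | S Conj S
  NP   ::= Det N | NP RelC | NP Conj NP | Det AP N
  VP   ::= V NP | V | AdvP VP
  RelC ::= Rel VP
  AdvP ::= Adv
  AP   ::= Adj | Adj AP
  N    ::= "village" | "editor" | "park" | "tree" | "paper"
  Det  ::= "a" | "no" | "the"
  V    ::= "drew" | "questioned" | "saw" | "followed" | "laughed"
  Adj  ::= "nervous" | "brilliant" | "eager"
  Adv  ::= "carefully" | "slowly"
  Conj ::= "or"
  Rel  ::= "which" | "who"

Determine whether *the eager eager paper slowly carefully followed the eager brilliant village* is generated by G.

S
  NP
    Det: the
    AP
      Adj: eager
      AP
        Adj: eager
    N: paper
  VP
    AdvP
      Adv: slowly
    VP
      AdvP
        Adv: carefully
      VP
        V: followed
        NP
          Det: the
          AP
            Adj: eager
            AP
              Adj: brilliant
          N: village
Every word is introduced by a lexical rule and the phrasal rules combine the resulting categories into a single S.

Grammatical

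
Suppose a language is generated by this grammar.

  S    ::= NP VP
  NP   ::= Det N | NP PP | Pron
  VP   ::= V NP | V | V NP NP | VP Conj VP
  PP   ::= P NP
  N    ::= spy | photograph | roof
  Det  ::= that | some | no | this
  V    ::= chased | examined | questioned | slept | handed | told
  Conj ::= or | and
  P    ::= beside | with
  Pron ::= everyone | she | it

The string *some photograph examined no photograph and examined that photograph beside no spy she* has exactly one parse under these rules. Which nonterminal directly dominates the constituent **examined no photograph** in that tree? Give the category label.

VP

[S [NP [Det some] [N photograph]] [VP [VP [V examined] [NP [Det no] [N photograph]]] [Conj and] [VP [V examined] [NP [NP [Det that] [N photograph]] [PP [P beside] [NP [Det no] [N spy]]]] [NP [Pron she]]]]]
The span 'examined no photograph' is the VP node built by VP → V NP.
Its mother is the VP built by VP → VP Conj VP.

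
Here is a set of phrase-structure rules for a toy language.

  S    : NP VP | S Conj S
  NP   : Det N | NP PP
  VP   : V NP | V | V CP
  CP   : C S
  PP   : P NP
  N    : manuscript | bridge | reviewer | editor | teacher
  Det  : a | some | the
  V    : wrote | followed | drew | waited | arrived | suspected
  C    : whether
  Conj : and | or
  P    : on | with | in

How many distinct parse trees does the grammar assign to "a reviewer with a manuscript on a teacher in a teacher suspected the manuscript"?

5

Two of the 5 distinct bracketings:
[S [NP [NP [Det a] [N reviewer]] [PP [P with] [NP [NP [Det a] [N manuscript]] [PP [P on] [NP [NP [Det a] [N teacher]] [PP [P in] [NP [Det a] [N teacher]]]]]]]] [VP [V suspected] [NP [Det the] [N manuscript]]]]
[S [NP [NP [Det a] [N reviewer]] [PP [P with] [NP [NP [NP [Det a] [N manuscript]] [PP [P on] [NP [Det a] [N teacher]]]] [PP [P in] [NP [Det a] [N teacher]]]]]] [VP [V suspected] [NP [Det the] [N manuscript]]]]
The trees differ in how a recursive rule is bracketed over the same span.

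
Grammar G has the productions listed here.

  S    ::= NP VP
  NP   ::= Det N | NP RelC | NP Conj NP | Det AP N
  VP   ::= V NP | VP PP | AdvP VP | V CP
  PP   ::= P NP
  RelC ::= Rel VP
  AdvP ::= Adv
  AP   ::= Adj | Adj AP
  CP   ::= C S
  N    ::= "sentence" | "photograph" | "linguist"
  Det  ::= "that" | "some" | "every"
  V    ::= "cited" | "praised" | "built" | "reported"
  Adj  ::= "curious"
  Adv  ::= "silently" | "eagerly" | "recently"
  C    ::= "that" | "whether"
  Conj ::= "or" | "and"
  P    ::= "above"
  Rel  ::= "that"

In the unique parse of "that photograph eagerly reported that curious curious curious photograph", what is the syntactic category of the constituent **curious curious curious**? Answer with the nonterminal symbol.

AP

S
  NP
    Det: that
    N: photograph
  VP
    AdvP
      Adv: eagerly
    VP
      V: reported
      NP
        Det: that
        AP
          Adj: curious
          AP
            Adj: curious
            AP
              Adj: curious
        N: photograph
The span 'curious curious curious' is the AP node built by AP → Adj AP.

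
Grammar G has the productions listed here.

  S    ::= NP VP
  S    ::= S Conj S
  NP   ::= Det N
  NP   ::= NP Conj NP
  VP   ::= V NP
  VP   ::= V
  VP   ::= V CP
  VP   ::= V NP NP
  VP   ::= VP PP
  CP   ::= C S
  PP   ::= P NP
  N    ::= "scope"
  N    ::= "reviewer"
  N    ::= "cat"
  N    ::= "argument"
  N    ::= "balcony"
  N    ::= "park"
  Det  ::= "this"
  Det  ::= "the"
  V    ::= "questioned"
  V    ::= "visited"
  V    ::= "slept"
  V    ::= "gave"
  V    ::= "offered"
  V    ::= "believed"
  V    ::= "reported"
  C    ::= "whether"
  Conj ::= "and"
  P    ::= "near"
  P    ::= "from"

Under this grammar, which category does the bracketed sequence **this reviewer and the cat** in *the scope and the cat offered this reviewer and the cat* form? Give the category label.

NP

[S [NP [NP [Det the] [N scope]] [Conj and] [NP [Det the] [N cat]]] [VP [V offered] [NP [NP [Det this] [N reviewer]] [Conj and] [NP [Det the] [N cat]]]]]
The span 'this reviewer and the cat' is the NP node built by NP → NP Conj NP.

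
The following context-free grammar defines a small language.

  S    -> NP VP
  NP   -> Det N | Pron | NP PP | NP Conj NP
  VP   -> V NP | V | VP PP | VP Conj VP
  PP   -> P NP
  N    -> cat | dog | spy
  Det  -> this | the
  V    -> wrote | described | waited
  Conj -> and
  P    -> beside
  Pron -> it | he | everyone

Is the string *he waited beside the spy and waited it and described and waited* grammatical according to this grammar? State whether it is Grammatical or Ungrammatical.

S
  NP
    Pron: he
  VP
    VP
      VP
        V: waited
      PP
        P: beside
        NP
          Det: the
          N: spy
    Conj: and
    VP
      VP
        V: waited
        NP
          Pron: it
      Conj: and
      VP
        VP
          V: described
        Conj: and
        VP
          V: waited
The bracketing above is licensed at every node by one of the given productions, with S at the root.

Grammatical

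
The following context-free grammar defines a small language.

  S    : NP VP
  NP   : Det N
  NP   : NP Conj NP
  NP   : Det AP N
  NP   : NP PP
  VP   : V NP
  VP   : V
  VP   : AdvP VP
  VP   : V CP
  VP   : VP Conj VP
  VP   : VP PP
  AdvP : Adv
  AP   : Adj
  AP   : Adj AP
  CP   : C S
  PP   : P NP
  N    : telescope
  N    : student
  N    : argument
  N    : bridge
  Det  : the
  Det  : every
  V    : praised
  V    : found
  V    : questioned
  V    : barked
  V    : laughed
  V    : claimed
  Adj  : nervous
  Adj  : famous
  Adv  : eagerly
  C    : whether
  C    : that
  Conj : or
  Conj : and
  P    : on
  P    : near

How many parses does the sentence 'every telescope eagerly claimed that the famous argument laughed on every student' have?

Two of the 3 distinct bracketings:
[S [NP [Det every] [N telescope]] [VP [AdvP [Adv eagerly]] [VP [V claimed] [CP [C that] [S [NP [Det the] [AP [Adj famous]] [N argument]] [VP [VP [V laughed]] [PP [P on] [NP [Det every] [N student]]]]]]]]]
[S [NP [Det every] [N telescope]] [VP [AdvP [Adv eagerly]] [VP [VP [V claimed] [CP [C that] [S [NP [Det the] [AP [Adj famous]] [N argument]] [VP [V laughed]]]]] [PP [P on] [NP [Det every] [N student]]]]]]
The trees differ in how a recursive rule is bracketed over the same span.

3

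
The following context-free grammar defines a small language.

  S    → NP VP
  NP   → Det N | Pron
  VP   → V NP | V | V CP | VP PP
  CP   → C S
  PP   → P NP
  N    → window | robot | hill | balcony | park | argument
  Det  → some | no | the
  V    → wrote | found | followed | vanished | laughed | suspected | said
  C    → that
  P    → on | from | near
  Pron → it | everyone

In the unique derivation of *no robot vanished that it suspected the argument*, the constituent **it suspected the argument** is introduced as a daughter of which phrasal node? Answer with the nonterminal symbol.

CP

S
  NP
    Det: no
    N: robot
  VP
    V: vanished
    CP
      C: that
      S
        NP
          Pron: it
        VP
          V: suspected
          NP
            Det: the
            N: argument
The span 'it suspected the argument' is the S node built by S → NP VP.
Its mother is the CP built by CP → C S.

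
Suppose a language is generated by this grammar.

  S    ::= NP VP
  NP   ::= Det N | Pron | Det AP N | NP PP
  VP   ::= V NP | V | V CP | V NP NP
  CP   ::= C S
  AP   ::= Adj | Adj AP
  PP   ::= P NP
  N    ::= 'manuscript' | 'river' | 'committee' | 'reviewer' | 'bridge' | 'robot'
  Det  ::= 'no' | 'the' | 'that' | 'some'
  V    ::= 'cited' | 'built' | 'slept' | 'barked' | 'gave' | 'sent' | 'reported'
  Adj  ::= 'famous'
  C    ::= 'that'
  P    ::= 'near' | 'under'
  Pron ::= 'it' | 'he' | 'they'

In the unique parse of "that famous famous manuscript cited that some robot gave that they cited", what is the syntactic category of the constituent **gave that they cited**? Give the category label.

[S [NP [Det that] [AP [Adj famous] [AP [Adj famous]]] [N manuscript]] [VP [V cited] [CP [C that] [S [NP [Det some] [N robot]] [VP [V gave] [CP [C that] [S [NP [Pron they]] [VP [V cited]]]]]]]]]
The span 'gave that they cited' is the VP node built by VP → V CP.

VP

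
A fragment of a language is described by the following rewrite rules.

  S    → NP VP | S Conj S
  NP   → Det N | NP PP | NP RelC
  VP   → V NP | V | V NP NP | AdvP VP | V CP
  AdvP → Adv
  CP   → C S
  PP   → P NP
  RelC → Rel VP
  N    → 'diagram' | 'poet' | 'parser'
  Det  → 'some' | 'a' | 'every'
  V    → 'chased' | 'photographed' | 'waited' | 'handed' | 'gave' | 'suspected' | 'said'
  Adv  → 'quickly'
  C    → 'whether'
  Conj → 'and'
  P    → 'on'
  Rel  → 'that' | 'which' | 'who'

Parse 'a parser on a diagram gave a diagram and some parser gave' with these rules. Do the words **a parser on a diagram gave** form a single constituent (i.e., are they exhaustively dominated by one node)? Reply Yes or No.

[S [S [NP [NP [Det a] [N parser]] [PP [P on] [NP [Det a] [N diagram]]]] [VP [V gave] [NP [Det a] [N diagram]]]] [Conj and] [S [NP [Det some] [N parser]] [VP [V gave]]]]
The smallest constituent containing 'a parser on a diagram gave' is the S spanning 'a parser on a diagram gave a diagram'; no single node in the tree dominates exactly the given words.

No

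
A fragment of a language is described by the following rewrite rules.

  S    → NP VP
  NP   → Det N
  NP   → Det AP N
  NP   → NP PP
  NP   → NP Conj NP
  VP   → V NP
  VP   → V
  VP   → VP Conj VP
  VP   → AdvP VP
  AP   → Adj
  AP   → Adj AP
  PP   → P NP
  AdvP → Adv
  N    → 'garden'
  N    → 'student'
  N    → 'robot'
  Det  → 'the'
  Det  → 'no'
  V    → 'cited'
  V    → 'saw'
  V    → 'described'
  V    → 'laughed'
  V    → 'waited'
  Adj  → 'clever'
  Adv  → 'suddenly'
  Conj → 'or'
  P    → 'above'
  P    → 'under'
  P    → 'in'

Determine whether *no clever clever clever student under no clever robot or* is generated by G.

For S → NP VP, every NP-prefix leaves a non-VP remainder: after 'no clever clever clever student' the remainder is not a VP; after 'no clever clever clever student under no clever robot' the remainder is not a VP.

Ungrammatical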